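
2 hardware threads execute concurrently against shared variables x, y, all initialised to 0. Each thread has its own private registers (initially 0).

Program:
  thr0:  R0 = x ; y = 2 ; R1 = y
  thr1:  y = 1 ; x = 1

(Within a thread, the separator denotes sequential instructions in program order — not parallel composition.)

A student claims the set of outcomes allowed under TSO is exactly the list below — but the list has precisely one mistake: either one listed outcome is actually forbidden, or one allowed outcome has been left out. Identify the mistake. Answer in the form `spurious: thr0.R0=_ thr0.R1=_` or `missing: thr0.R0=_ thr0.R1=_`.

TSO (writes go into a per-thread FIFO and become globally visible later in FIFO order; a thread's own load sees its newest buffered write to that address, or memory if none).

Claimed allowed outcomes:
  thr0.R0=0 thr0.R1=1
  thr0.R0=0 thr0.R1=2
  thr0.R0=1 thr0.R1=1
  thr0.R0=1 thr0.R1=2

spurious: thr0.R0=1 thr0.R1=1

outcome vector order: (thr0.R0,thr0.R1)
TSO: 3 outcomes — {(0,1), (0,2), (1,2)}
claimed∖TSO = {(1,1)}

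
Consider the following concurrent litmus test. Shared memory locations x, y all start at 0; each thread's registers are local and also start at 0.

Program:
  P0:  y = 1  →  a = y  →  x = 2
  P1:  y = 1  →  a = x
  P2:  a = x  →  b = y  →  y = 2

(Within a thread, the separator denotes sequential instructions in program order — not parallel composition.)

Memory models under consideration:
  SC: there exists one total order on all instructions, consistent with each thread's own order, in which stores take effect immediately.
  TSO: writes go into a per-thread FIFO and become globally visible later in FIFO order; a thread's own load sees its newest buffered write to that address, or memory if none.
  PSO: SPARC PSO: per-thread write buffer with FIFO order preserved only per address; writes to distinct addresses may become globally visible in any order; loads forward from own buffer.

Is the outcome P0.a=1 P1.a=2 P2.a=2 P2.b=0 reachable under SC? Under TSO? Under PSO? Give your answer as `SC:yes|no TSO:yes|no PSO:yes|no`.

outcome vector order: (P0.a,P1.a,P2.a,P2.b)
under SC → 1000, 1001, 1021, 1200, 1201, 1221, 2000, 2001, 2200, 2201
under TSO → 1000, 1001, 1021, 1200, 1201, 1221, 2000, 2001, 2200, 2201
under PSO → 1000, 1001, 1020, 1021, 1200, 1201, 1220, 1221, 2000, 2001, 2200, 2201
target 1220 ∈ {PSO}

SC:no TSO:no PSO:yes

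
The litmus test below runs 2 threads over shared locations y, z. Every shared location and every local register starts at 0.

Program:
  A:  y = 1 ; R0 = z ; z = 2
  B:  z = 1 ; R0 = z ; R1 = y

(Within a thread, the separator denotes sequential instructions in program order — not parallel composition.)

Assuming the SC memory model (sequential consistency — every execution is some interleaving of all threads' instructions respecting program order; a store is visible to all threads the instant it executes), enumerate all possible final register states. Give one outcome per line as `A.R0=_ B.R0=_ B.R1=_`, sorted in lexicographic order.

outcome vector order: (A.R0,B.R0,B.R1)
|SC outcomes| = 5

A.R0=0 B.R0=1 B.R1=1
A.R0=0 B.R0=2 B.R1=1
A.R0=1 B.R0=1 B.R1=0
A.R0=1 B.R0=1 B.R1=1
A.R0=1 B.R0=2 B.R1=1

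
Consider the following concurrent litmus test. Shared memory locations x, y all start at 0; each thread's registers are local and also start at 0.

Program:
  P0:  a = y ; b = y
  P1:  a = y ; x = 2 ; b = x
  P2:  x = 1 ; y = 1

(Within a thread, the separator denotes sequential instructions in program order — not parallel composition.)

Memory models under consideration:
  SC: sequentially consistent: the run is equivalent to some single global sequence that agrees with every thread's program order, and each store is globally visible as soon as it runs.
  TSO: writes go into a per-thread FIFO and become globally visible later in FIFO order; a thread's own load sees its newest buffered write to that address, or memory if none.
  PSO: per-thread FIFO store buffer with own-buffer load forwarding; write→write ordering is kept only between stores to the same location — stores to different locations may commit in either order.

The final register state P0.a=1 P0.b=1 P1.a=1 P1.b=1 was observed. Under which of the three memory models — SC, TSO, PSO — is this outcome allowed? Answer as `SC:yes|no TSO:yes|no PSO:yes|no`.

SC:no TSO:no PSO:yes

outcome vector order: (P0.a,P0.b,P1.a,P1.b)
SC: 9 outcomes — {0001 0002 0012 0101 0102 0112 1101 1102 1112}
TSO: 9 outcomes — {0001 0002 0012 0101 0102 0112 1101 1102 1112}
PSO: 12 outcomes — {0001 0002 0011 0012 0101 0102 0111 0112 1101 1102 1111 1112}
target 1111 ∈ {PSO}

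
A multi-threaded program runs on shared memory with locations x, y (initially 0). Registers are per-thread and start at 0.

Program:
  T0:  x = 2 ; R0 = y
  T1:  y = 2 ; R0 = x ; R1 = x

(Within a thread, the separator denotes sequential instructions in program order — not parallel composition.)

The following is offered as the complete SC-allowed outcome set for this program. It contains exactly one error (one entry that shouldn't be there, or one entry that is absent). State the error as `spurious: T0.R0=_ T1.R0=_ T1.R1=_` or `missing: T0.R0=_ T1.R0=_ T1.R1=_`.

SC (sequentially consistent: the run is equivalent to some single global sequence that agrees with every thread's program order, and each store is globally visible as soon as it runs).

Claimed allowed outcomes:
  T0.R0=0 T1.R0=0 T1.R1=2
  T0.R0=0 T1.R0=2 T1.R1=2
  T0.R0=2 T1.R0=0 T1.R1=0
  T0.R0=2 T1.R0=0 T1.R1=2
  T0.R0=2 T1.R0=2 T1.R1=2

spurious: T0.R0=0 T1.R0=0 T1.R1=2

outcome vector order: (T0.R0,T1.R0,T1.R1)
[SC] allowed = {<0 2 2>, <2 0 0>, <2 0 2>, <2 2 2>}
claimed∖SC = {<0 0 2>}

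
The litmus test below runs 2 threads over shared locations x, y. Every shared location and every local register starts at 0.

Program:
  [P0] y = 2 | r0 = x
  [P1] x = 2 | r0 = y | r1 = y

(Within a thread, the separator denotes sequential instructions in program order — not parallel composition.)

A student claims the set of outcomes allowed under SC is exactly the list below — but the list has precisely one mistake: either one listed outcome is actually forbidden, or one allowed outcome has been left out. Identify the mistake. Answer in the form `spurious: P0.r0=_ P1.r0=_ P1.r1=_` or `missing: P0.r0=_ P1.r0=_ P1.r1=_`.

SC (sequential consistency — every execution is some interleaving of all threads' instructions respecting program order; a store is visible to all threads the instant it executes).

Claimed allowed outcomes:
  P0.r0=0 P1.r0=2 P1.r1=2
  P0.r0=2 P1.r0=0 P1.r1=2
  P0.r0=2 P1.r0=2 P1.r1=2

missing: P0.r0=2 P1.r0=0 P1.r1=0

outcome vector order: (P0.r0,P1.r0,P1.r1)
under SC → <0 2 2> <2 0 0> <2 0 2> <2 2 2>
SC∖claimed = {<2 0 0>}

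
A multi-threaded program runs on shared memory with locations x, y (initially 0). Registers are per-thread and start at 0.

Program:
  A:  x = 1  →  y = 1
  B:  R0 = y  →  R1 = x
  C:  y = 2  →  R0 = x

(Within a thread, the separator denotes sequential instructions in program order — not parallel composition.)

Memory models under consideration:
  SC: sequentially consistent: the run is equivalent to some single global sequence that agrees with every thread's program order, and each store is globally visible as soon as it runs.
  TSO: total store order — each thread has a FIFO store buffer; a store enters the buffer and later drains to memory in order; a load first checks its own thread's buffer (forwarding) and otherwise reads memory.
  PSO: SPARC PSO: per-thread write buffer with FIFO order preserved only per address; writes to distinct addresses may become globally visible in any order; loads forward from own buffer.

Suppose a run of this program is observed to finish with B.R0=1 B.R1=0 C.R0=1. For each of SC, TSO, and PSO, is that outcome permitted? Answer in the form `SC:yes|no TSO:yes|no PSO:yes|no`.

outcome vector order: (B.R0,B.R1,C.R0)
SC (10): (0,0,0); (0,0,1); (0,1,0); (0,1,1); (1,1,0); (1,1,1); (2,0,0); (2,0,1); (2,1,0); (2,1,1)
TSO (10): (0,0,0); (0,0,1); (0,1,0); (0,1,1); (1,1,0); (1,1,1); (2,0,0); (2,0,1); (2,1,0); (2,1,1)
PSO (12): (0,0,0); (0,0,1); (0,1,0); (0,1,1); (1,0,0); (1,0,1); (1,1,0); (1,1,1); (2,0,0); (2,0,1); (2,1,0); (2,1,1)
target (1,0,1) ∈ {PSO}

SC:no TSO:no PSO:yes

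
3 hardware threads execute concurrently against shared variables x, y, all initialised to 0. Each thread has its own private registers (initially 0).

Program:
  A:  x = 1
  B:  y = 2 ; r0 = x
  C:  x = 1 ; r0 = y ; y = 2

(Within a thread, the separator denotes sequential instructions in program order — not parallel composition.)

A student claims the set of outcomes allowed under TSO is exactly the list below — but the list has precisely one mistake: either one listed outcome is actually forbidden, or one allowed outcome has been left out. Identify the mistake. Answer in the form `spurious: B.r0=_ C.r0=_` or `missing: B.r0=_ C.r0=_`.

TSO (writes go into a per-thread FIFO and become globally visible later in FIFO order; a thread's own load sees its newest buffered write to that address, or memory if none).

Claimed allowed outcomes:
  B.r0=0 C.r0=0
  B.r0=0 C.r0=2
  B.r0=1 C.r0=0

outcome vector order: (B.r0,C.r0)
TSO: 4 outcomes — {(0,0), (0,2), (1,0), (1,2)}
TSO∖claimed = {(1,2)}

missing: B.r0=1 C.r0=2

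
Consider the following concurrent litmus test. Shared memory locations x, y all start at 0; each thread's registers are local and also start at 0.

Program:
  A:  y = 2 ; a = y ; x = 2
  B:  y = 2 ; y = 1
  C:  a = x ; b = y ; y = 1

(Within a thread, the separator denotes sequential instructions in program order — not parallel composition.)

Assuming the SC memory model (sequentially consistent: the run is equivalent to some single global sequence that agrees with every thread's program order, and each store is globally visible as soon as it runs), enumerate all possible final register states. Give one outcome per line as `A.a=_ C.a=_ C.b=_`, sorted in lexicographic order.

outcome vector order: (A.a,C.a,C.b)
|SC outcomes| = 9

A.a=1 C.a=0 C.b=0
A.a=1 C.a=0 C.b=1
A.a=1 C.a=0 C.b=2
A.a=1 C.a=2 C.b=1
A.a=2 C.a=0 C.b=0
A.a=2 C.a=0 C.b=1
A.a=2 C.a=0 C.b=2
A.a=2 C.a=2 C.b=1
A.a=2 C.a=2 C.b=2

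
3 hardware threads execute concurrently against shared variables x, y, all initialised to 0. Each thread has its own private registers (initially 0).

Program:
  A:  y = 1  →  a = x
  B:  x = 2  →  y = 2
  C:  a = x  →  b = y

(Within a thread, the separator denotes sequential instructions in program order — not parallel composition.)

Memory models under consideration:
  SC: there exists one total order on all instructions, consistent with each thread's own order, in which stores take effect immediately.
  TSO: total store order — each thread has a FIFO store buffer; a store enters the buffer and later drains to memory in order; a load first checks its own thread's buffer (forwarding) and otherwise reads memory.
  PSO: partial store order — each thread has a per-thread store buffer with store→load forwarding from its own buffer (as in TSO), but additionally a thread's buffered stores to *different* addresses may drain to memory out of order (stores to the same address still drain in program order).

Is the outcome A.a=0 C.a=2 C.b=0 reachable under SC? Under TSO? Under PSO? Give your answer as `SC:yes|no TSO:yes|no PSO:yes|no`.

outcome vector order: (A.a,C.a,C.b)
[SC] allowed = {000 001 002 021 022 200 201 202 220 221 222}
[TSO] allowed = {000 001 002 020 021 022 200 201 202 220 221 222}
[PSO] allowed = {000 001 002 020 021 022 200 201 202 220 221 222}
target 020 ∈ {TSO,PSO}

SC:no TSO:yes PSO:yes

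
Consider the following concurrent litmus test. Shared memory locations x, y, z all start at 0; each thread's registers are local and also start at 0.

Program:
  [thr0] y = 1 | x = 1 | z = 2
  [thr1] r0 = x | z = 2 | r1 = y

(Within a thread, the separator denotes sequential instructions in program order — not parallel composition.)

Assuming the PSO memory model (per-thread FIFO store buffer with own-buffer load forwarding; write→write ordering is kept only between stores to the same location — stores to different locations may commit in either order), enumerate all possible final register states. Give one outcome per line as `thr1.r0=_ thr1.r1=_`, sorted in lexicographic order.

outcome vector order: (thr1.r0,thr1.r1)
|PSO outcomes| = 4

thr1.r0=0 thr1.r1=0
thr1.r0=0 thr1.r1=1
thr1.r0=1 thr1.r1=0
thr1.r0=1 thr1.r1=1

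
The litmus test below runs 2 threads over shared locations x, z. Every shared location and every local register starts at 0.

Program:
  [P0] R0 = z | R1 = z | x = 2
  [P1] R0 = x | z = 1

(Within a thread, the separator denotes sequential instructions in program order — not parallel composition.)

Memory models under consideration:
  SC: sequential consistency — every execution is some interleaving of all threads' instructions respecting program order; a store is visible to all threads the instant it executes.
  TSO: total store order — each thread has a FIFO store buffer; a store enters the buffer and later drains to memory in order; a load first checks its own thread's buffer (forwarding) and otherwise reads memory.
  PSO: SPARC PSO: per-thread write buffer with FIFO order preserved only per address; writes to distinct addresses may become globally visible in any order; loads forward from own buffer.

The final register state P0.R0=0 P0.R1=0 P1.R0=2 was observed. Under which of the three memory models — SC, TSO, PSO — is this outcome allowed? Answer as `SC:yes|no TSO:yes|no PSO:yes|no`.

outcome vector order: (P0.R0,P0.R1,P1.R0)
SC: 4 outcomes — {000, 002, 010, 110}
TSO: 4 outcomes — {000, 002, 010, 110}
PSO: 4 outcomes — {000, 002, 010, 110}
target 002 ∈ {SC,TSO,PSO}

SC:yes TSO:yes PSO:yes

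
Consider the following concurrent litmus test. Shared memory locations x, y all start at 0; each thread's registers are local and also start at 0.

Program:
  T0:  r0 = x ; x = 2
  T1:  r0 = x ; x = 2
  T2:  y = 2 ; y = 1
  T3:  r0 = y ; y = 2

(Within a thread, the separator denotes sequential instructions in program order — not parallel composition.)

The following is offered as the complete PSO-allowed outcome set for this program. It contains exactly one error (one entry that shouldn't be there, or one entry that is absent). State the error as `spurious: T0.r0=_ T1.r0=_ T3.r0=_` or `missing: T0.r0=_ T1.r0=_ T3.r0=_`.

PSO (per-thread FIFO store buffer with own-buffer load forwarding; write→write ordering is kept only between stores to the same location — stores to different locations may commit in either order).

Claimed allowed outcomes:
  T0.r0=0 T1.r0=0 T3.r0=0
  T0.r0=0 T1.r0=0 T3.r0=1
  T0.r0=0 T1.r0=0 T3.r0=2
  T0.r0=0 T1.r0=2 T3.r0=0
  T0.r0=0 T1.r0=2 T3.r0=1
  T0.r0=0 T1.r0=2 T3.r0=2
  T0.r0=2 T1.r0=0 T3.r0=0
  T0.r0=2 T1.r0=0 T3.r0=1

missing: T0.r0=2 T1.r0=0 T3.r0=2

outcome vector order: (T0.r0,T1.r0,T3.r0)
under PSO → 000 001 002 020 021 022 200 201 202
PSO∖claimed = {202}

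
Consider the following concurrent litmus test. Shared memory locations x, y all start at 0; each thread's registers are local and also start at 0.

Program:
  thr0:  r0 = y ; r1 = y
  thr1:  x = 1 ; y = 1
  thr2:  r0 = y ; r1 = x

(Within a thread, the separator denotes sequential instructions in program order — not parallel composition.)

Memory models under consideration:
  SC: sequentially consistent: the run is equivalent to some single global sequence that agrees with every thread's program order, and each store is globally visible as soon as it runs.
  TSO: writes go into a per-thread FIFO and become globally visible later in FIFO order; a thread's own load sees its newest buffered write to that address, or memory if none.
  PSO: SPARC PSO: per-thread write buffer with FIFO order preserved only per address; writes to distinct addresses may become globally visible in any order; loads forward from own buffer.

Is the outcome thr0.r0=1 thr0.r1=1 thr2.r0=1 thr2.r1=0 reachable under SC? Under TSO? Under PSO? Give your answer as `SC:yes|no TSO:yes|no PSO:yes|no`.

outcome vector order: (thr0.r0,thr0.r1,thr2.r0,thr2.r1)
under SC → <0 0 0 0>; <0 0 0 1>; <0 0 1 1>; <0 1 0 0>; <0 1 0 1>; <0 1 1 1>; <1 1 0 0>; <1 1 0 1>; <1 1 1 1>
under TSO → <0 0 0 0>; <0 0 0 1>; <0 0 1 1>; <0 1 0 0>; <0 1 0 1>; <0 1 1 1>; <1 1 0 0>; <1 1 0 1>; <1 1 1 1>
under PSO → <0 0 0 0>; <0 0 0 1>; <0 0 1 0>; <0 0 1 1>; <0 1 0 0>; <0 1 0 1>; <0 1 1 0>; <0 1 1 1>; <1 1 0 0>; <1 1 0 1>; <1 1 1 0>; <1 1 1 1>
target <1 1 1 0> ∈ {PSO}

SC:no TSO:no PSO:yes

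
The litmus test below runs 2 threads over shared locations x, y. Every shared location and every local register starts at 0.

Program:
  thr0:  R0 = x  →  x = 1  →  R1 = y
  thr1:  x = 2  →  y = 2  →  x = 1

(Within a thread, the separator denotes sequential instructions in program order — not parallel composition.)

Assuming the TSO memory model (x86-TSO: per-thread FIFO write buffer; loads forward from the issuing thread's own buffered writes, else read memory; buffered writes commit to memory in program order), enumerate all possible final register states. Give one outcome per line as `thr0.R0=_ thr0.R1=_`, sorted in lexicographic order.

thr0.R0=0 thr0.R1=0
thr0.R0=0 thr0.R1=2
thr0.R0=1 thr0.R1=2
thr0.R0=2 thr0.R1=0
thr0.R0=2 thr0.R1=2

outcome vector order: (thr0.R0,thr0.R1)
|TSO outcomes| = 5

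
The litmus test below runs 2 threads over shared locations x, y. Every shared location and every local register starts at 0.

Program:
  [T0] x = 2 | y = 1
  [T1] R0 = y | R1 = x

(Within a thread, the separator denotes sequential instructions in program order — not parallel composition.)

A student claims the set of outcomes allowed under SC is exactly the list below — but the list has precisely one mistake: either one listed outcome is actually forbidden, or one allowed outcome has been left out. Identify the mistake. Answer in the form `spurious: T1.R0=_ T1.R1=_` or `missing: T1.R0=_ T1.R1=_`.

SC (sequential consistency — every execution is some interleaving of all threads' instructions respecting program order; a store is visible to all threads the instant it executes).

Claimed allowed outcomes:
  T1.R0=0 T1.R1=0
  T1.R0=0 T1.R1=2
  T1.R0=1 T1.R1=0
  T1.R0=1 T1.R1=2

outcome vector order: (T1.R0,T1.R1)
SC (3): (0,0); (0,2); (1,2)
claimed∖SC = {(1,0)}

spurious: T1.R0=1 T1.R1=0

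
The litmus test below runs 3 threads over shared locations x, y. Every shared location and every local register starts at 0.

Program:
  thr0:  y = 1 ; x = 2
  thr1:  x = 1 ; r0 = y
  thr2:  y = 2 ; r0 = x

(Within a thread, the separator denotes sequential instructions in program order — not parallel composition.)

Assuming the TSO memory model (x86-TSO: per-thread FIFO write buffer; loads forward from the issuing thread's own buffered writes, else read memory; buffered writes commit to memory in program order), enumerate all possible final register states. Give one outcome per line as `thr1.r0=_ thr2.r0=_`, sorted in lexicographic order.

thr1.r0=0 thr2.r0=0
thr1.r0=0 thr2.r0=1
thr1.r0=0 thr2.r0=2
thr1.r0=1 thr2.r0=0
thr1.r0=1 thr2.r0=1
thr1.r0=1 thr2.r0=2
thr1.r0=2 thr2.r0=0
thr1.r0=2 thr2.r0=1
thr1.r0=2 thr2.r0=2

outcome vector order: (thr1.r0,thr2.r0)
|TSO outcomes| = 9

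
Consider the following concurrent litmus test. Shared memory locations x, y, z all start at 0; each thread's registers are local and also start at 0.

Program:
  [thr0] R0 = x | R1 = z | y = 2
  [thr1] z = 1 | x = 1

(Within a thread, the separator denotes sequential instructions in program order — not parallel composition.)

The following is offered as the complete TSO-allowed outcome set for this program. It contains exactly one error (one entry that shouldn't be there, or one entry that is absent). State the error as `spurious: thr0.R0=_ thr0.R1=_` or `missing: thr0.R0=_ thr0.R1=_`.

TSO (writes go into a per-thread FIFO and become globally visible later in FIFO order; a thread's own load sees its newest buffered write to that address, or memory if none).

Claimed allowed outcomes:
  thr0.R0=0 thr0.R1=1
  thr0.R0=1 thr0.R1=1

outcome vector order: (thr0.R0,thr0.R1)
[TSO] allowed = {0/0, 0/1, 1/1}
TSO∖claimed = {0/0}

missing: thr0.R0=0 thr0.R1=0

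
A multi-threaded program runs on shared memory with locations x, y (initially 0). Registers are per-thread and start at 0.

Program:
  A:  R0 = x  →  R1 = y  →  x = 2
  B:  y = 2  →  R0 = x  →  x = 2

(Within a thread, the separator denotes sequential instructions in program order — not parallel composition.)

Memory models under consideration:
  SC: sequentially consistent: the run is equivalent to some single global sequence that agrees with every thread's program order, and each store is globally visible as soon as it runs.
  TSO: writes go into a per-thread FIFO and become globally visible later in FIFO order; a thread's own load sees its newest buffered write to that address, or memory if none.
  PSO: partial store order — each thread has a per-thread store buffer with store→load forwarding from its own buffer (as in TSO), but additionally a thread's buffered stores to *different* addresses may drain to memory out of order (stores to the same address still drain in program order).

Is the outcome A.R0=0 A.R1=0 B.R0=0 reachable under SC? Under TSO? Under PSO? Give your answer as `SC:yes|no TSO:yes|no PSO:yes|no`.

outcome vector order: (A.R0,A.R1,B.R0)
SC: 5 outcomes — {<0 0 0>; <0 0 2>; <0 2 0>; <0 2 2>; <2 2 0>}
TSO: 5 outcomes — {<0 0 0>; <0 0 2>; <0 2 0>; <0 2 2>; <2 2 0>}
PSO: 6 outcomes — {<0 0 0>; <0 0 2>; <0 2 0>; <0 2 2>; <2 0 0>; <2 2 0>}
target <0 0 0> ∈ {SC,TSO,PSO}

SC:yes TSO:yes PSO:yes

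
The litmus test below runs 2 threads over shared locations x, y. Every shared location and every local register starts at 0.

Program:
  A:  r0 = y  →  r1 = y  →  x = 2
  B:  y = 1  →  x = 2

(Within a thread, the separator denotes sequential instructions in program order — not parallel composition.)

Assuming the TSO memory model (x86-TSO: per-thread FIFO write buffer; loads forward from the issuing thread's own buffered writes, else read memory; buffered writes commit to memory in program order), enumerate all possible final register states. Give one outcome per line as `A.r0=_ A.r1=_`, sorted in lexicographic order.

A.r0=0 A.r1=0
A.r0=0 A.r1=1
A.r0=1 A.r1=1

outcome vector order: (A.r0,A.r1)
|TSO outcomes| = 3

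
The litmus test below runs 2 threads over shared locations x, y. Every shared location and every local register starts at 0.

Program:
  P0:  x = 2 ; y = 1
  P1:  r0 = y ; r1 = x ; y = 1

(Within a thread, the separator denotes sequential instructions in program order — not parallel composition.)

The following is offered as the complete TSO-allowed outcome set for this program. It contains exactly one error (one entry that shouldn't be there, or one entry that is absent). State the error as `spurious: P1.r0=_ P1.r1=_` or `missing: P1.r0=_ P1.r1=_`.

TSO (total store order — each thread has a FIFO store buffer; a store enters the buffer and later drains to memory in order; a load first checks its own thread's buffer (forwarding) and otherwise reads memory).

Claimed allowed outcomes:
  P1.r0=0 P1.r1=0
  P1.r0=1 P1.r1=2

missing: P1.r0=0 P1.r1=2

outcome vector order: (P1.r0,P1.r1)
under TSO → (0,0); (0,2); (1,2)
TSO∖claimed = {(0,2)}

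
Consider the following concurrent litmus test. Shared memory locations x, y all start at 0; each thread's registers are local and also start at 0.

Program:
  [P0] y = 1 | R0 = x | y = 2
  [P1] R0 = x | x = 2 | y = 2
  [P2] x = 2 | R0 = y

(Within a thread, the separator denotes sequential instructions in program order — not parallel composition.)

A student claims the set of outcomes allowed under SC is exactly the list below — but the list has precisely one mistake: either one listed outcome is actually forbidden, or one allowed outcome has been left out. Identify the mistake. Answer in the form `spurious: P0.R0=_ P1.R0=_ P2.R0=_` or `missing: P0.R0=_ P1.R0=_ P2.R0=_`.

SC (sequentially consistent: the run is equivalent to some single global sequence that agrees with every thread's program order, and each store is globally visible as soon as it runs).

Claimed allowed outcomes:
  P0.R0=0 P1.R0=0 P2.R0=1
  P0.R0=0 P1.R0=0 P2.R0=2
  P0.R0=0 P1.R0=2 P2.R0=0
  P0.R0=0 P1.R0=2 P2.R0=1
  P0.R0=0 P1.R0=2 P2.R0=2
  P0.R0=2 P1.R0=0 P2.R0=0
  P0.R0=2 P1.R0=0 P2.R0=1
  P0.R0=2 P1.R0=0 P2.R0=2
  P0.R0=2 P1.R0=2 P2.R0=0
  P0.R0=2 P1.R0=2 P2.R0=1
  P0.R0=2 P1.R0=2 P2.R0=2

spurious: P0.R0=0 P1.R0=2 P2.R0=0

outcome vector order: (P0.R0,P1.R0,P2.R0)
SC (10): 001; 002; 021; 022; 200; 201; 202; 220; 221; 222
claimed∖SC = {020}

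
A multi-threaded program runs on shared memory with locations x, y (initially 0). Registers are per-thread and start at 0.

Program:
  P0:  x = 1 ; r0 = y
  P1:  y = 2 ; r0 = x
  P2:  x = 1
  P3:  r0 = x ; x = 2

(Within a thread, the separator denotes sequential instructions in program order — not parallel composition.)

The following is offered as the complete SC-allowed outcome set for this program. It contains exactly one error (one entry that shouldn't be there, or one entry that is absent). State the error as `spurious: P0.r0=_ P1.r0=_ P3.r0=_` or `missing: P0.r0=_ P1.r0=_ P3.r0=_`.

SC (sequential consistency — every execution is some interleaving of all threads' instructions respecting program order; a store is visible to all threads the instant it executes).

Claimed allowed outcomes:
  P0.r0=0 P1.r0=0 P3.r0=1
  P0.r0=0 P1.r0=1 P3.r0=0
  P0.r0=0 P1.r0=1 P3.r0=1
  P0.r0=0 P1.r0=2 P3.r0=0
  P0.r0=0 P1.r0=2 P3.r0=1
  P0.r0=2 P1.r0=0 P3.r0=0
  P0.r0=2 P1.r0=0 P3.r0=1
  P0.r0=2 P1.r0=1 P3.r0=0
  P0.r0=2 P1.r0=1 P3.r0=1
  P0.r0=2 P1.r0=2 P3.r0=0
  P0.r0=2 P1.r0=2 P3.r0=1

outcome vector order: (P0.r0,P1.r0,P3.r0)
SC (10): <0 1 0>; <0 1 1>; <0 2 0>; <0 2 1>; <2 0 0>; <2 0 1>; <2 1 0>; <2 1 1>; <2 2 0>; <2 2 1>
claimed∖SC = {<0 0 1>}

spurious: P0.r0=0 P1.r0=0 P3.r0=1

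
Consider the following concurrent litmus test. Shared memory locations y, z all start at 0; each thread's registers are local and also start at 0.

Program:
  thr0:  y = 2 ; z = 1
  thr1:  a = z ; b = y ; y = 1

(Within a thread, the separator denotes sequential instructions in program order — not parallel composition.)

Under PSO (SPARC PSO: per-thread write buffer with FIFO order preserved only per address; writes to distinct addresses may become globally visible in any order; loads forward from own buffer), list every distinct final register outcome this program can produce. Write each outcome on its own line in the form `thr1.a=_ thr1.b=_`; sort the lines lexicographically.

thr1.a=0 thr1.b=0
thr1.a=0 thr1.b=2
thr1.a=1 thr1.b=0
thr1.a=1 thr1.b=2

outcome vector order: (thr1.a,thr1.b)
|PSO outcomes| = 4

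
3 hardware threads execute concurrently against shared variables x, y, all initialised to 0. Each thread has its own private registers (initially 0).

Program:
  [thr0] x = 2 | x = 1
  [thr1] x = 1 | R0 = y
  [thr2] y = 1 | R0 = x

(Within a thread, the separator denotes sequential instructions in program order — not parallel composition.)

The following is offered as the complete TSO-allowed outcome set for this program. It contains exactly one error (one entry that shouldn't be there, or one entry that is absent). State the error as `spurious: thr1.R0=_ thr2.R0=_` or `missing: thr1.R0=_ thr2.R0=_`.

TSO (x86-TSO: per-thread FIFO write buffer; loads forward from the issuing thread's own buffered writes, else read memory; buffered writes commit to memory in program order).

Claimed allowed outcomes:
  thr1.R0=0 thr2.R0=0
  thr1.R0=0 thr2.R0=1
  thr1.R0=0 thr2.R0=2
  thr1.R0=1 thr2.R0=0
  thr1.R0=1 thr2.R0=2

missing: thr1.R0=1 thr2.R0=1

outcome vector order: (thr1.R0,thr2.R0)
under TSO → (0,0); (0,1); (0,2); (1,0); (1,1); (1,2)
TSO∖claimed = {(1,1)}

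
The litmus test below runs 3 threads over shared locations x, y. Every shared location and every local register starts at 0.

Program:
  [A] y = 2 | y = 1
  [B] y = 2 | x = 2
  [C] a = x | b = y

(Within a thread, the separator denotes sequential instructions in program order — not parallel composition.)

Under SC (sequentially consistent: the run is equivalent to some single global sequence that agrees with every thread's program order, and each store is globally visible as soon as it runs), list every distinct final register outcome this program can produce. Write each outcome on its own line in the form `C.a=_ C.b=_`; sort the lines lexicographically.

outcome vector order: (C.a,C.b)
|SC outcomes| = 5

C.a=0 C.b=0
C.a=0 C.b=1
C.a=0 C.b=2
C.a=2 C.b=1
C.a=2 C.b=2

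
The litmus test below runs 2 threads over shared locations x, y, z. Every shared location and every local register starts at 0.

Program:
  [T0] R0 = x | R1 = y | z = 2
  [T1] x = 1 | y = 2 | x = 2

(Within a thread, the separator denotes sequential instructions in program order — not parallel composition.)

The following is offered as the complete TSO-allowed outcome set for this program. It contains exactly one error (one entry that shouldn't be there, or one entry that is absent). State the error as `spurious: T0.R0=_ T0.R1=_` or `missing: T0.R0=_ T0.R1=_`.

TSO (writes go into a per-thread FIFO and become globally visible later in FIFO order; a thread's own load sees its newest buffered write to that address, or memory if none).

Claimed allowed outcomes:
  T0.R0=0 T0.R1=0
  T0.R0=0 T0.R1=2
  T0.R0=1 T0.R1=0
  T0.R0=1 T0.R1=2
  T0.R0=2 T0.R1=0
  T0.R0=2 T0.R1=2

spurious: T0.R0=2 T0.R1=0

outcome vector order: (T0.R0,T0.R1)
TSO: 5 outcomes — {0/0; 0/2; 1/0; 1/2; 2/2}
claimed∖TSO = {2/0}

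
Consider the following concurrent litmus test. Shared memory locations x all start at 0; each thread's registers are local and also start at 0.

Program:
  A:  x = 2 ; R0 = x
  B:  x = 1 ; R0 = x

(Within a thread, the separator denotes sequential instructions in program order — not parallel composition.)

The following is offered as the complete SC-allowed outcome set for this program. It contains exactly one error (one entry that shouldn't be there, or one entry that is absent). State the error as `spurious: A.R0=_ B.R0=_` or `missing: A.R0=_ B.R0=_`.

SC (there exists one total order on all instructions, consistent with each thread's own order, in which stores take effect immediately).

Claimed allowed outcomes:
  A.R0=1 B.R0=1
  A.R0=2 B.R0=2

missing: A.R0=2 B.R0=1

outcome vector order: (A.R0,B.R0)
[SC] allowed = {<1 1> <2 1> <2 2>}
SC∖claimed = {<2 1>}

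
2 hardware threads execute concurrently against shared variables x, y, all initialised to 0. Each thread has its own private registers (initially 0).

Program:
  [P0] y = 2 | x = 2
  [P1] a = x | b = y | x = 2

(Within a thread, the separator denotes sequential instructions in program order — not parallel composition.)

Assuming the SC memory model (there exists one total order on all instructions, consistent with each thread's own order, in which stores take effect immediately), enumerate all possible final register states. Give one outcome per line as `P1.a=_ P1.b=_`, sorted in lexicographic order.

P1.a=0 P1.b=0
P1.a=0 P1.b=2
P1.a=2 P1.b=2

outcome vector order: (P1.a,P1.b)
|SC outcomes| = 3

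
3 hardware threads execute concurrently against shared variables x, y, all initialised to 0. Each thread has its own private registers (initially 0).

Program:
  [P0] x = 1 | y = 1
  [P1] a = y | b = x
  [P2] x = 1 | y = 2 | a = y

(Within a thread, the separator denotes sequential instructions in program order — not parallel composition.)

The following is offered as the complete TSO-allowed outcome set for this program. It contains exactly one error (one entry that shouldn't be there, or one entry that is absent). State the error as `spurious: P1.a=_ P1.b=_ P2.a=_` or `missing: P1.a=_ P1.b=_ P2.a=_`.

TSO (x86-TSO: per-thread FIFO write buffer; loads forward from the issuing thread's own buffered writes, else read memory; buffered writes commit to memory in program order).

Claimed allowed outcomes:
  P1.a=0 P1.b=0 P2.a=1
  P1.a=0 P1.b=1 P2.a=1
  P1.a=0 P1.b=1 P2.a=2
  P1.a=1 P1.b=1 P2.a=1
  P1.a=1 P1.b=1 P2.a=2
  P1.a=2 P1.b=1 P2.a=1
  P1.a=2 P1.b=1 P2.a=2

missing: P1.a=0 P1.b=0 P2.a=2

outcome vector order: (P1.a,P1.b,P2.a)
TSO: 8 outcomes — {(0,0,1), (0,0,2), (0,1,1), (0,1,2), (1,1,1), (1,1,2), (2,1,1), (2,1,2)}
TSO∖claimed = {(0,0,2)}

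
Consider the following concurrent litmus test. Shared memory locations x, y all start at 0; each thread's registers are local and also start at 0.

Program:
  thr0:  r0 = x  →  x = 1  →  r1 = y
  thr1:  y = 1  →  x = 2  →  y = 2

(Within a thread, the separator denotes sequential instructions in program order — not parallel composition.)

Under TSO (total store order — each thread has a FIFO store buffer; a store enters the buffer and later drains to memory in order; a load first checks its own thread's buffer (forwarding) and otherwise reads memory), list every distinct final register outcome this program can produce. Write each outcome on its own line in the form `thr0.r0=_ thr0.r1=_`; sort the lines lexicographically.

thr0.r0=0 thr0.r1=0
thr0.r0=0 thr0.r1=1
thr0.r0=0 thr0.r1=2
thr0.r0=2 thr0.r1=1
thr0.r0=2 thr0.r1=2

outcome vector order: (thr0.r0,thr0.r1)
|TSO outcomes| = 5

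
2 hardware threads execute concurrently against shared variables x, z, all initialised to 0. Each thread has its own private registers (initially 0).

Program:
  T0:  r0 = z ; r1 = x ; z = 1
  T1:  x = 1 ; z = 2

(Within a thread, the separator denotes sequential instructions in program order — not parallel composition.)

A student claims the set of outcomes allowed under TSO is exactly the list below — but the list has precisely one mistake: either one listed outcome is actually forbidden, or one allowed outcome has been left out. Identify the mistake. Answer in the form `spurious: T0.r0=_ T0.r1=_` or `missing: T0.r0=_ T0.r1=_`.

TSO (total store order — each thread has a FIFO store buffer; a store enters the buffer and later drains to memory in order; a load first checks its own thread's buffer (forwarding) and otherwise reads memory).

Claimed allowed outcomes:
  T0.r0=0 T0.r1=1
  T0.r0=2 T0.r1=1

outcome vector order: (T0.r0,T0.r1)
TSO (3): (0,0), (0,1), (2,1)
TSO∖claimed = {(0,0)}

missing: T0.r0=0 T0.r1=0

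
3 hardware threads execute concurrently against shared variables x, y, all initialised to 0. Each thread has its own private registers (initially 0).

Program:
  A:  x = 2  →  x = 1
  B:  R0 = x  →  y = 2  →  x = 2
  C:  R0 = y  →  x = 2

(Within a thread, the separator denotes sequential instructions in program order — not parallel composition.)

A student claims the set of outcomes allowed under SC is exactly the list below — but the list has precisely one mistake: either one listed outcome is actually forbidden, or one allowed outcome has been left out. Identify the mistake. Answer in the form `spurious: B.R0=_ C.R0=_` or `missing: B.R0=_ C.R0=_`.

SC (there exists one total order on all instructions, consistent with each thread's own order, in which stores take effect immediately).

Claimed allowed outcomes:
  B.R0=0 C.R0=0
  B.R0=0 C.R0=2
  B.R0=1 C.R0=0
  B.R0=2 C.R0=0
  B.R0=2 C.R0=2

missing: B.R0=1 C.R0=2

outcome vector order: (B.R0,C.R0)
[SC] allowed = {(0,0) (0,2) (1,0) (1,2) (2,0) (2,2)}
SC∖claimed = {(1,2)}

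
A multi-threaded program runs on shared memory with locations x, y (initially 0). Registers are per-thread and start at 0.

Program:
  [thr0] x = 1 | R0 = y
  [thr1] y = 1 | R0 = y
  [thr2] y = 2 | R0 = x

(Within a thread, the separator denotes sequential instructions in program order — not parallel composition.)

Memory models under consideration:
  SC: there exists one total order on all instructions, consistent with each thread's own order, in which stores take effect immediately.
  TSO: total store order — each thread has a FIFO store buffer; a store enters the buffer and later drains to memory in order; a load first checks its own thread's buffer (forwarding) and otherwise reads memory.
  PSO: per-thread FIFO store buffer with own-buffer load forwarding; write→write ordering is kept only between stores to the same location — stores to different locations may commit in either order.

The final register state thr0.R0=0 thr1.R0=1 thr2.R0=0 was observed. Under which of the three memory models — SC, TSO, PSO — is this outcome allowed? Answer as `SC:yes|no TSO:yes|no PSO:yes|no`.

SC:no TSO:yes PSO:yes

outcome vector order: (thr0.R0,thr1.R0,thr2.R0)
[SC] allowed = {(0,1,1); (0,2,1); (1,1,0); (1,1,1); (1,2,1); (2,1,0); (2,1,1); (2,2,0); (2,2,1)}
[TSO] allowed = {(0,1,0); (0,1,1); (0,2,0); (0,2,1); (1,1,0); (1,1,1); (1,2,0); (1,2,1); (2,1,0); (2,1,1); (2,2,0); (2,2,1)}
[PSO] allowed = {(0,1,0); (0,1,1); (0,2,0); (0,2,1); (1,1,0); (1,1,1); (1,2,0); (1,2,1); (2,1,0); (2,1,1); (2,2,0); (2,2,1)}
target (0,1,0) ∈ {TSO,PSO}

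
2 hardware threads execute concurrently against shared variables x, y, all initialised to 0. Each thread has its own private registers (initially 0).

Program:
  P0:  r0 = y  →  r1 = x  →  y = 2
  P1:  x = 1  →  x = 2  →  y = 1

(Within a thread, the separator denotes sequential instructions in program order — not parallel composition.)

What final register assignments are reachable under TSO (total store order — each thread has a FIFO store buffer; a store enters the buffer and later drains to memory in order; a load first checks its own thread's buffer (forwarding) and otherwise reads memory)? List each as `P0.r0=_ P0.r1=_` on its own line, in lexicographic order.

P0.r0=0 P0.r1=0
P0.r0=0 P0.r1=1
P0.r0=0 P0.r1=2
P0.r0=1 P0.r1=2

outcome vector order: (P0.r0,P0.r1)
|TSO outcomes| = 4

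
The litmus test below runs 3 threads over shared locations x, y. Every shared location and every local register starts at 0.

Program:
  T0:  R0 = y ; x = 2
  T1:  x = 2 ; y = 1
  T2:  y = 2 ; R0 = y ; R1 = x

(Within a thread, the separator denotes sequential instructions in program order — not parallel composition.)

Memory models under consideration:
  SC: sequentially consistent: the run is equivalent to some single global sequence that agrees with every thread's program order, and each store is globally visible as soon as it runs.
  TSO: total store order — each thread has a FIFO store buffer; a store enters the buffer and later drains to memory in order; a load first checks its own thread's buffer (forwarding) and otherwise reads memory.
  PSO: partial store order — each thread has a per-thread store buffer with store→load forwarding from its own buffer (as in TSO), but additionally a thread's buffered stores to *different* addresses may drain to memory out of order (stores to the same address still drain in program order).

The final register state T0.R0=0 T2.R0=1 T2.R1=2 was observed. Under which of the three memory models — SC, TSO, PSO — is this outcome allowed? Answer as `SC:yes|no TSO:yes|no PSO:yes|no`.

SC:yes TSO:yes PSO:yes

outcome vector order: (T0.R0,T2.R0,T2.R1)
under SC → <0 1 2> <0 2 0> <0 2 2> <1 1 2> <1 2 0> <1 2 2> <2 1 2> <2 2 0> <2 2 2>
under TSO → <0 1 2> <0 2 0> <0 2 2> <1 1 2> <1 2 0> <1 2 2> <2 1 2> <2 2 0> <2 2 2>
under PSO → <0 1 0> <0 1 2> <0 2 0> <0 2 2> <1 1 0> <1 1 2> <1 2 0> <1 2 2> <2 1 0> <2 1 2> <2 2 0> <2 2 2>
target <0 1 2> ∈ {SC,TSO,PSO}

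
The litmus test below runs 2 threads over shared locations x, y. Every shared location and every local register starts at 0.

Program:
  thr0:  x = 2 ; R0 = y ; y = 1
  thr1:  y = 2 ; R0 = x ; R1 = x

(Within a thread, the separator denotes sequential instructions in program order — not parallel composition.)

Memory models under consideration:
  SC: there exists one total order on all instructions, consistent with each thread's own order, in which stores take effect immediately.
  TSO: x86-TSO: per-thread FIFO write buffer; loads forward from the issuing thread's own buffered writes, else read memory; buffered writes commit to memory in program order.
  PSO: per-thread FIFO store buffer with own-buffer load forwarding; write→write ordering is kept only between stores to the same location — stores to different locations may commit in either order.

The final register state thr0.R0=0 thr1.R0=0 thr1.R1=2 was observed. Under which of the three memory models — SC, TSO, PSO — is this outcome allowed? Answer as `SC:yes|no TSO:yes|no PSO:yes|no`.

outcome vector order: (thr0.R0,thr1.R0,thr1.R1)
SC (4): 022; 200; 202; 222
TSO (6): 000; 002; 022; 200; 202; 222
PSO (6): 000; 002; 022; 200; 202; 222
target 002 ∈ {TSO,PSO}

SC:no TSO:yes PSO:yes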